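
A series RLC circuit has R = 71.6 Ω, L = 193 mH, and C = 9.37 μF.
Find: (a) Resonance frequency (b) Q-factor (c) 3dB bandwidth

Step 1 — Resonance: ω₀ = 1/√(LC) = 1/√(0.193·9.37e-06) = 743.6 rad/s.
Step 2 — f₀ = ω₀/(2π) = 118.4 Hz.
Step 3 — Series Q: Q = ω₀L/R = 743.6·0.193/71.6 = 2.004.
Step 4 — Bandwidth: Δω = ω₀/Q = 371 rad/s; BW = Δω/(2π) = 59.04 Hz.

(a) f₀ = 118.4 Hz  (b) Q = 2.004  (c) BW = 59.04 Hz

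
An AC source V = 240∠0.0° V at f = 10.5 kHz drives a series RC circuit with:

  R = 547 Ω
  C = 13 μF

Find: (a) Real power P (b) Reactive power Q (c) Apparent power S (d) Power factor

Step 1 — Angular frequency: ω = 2π·f = 2π·1.05e+04 = 6.597e+04 rad/s.
Step 2 — Component impedances:
  R: Z = R = 547 Ω
  C: Z = 1/(jωC) = -j/(ω·C) = 0 - j1.166 Ω
Step 3 — Series combination: Z_total = R + C = 547 - j1.166 Ω = 547∠-0.1° Ω.
Step 4 — Source phasor: V = 240∠0.0° V = 240 V.
Step 5 — Current: I = V / Z = 0.4388 + j0.0009352 A = 0.4388∠0.1° A.
Step 6 — Complex power: S = V·I* = 105.3 - j0.2245 VA.
Step 7 — Real power: P = Re(S) = 105.3 W.
Step 8 — Reactive power: Q = Im(S) = -0.2245 VAR.
Step 9 — Apparent power: |S| = 105.3 VA.
Step 10 — Power factor: PF = P/|S| = 1 (leading).

(a) P = 105.3 W  (b) Q = -0.2245 VAR  (c) S = 105.3 VA  (d) PF = 1 (leading)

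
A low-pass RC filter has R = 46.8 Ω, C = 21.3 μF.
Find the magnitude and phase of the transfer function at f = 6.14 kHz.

Step 1 — Angular frequency: ω = 2π·6140 = 3.858e+04 rad/s.
Step 2 — Transfer function: H(jω) = 1/(1 + jωRC).
Step 3 — Denominator: 1 + jωRC = 1 + j·3.858e+04·46.8·2.13e-05 = 1 + j38.46.
Step 4 — H = 0.0006757 - j0.02599.
Step 5 — Magnitude: |H| = 0.02599 (-31.7 dB); phase: φ = -88.5°.

|H| = 0.02599 (-31.7 dB), φ = -88.5°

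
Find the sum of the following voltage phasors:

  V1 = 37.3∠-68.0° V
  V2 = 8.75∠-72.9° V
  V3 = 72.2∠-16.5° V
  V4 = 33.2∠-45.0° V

Step 1 — Convert each phasor to rectangular form:
  V1 = 37.3·(cos(-68.0°) + j·sin(-68.0°)) = 13.97 - j34.58 V
  V2 = 8.75·(cos(-72.9°) + j·sin(-72.9°)) = 2.573 - j8.363 V
  V3 = 72.2·(cos(-16.5°) + j·sin(-16.5°)) = 69.23 - j20.51 V
  V4 = 33.2·(cos(-45.0°) + j·sin(-45.0°)) = 23.48 - j23.48 V
Step 2 — Sum components: V_total = 109.2 - j86.93 V.
Step 3 — Convert to polar: |V_total| = 139.6 V, ∠V_total = -38.5°.

V_total = 139.6∠-38.5° V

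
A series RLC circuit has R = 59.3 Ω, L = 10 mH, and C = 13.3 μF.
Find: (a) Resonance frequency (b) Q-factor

Step 1 — Resonance condition Im(Z)=0 gives ω₀ = 1/√(LC).
Step 2 — ω₀ = 1/√(0.01·1.33e-05) = 2742 rad/s.
Step 3 — f₀ = ω₀/(2π) = 436.4 Hz.
Step 4 — Series Q: Q = ω₀L/R = 2742·0.01/59.3 = 0.4624.

(a) f₀ = 436.4 Hz  (b) Q = 0.4624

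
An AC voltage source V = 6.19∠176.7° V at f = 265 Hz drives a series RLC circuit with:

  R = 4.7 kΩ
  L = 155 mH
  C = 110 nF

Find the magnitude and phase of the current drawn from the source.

Step 1 — Angular frequency: ω = 2π·f = 2π·265 = 1665 rad/s.
Step 2 — Component impedances:
  R: Z = R = 4700 Ω
  L: Z = jωL = j·1665·0.155 = 0 + j258.1 Ω
  C: Z = 1/(jωC) = -j/(ω·C) = 0 - j5460 Ω
Step 3 — Series combination: Z_total = R + L + C = 4700 - j5202 Ω = 7011∠-47.9° Ω.
Step 4 — Source phasor: V = 6.19∠176.7° V = -6.18 + j0.3563 V.
Step 5 — Ohm's law: I = V / Z_total = (-6.18 + j0.3563) / (4700 - j5202) = -0.0006287 - j0.00062 A.
Step 6 — Convert to polar: |I| = 0.0008829 A, ∠I = -135.4°.

I = 0.0008829∠-135.4° A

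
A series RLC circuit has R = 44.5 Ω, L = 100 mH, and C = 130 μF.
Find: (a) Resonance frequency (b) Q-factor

Step 1 — Resonance condition Im(Z)=0 gives ω₀ = 1/√(LC).
Step 2 — ω₀ = 1/√(0.1·0.00013) = 277.4 rad/s.
Step 3 — f₀ = ω₀/(2π) = 44.14 Hz.
Step 4 — Series Q: Q = ω₀L/R = 277.4·0.1/44.5 = 0.6233.

(a) f₀ = 44.14 Hz  (b) Q = 0.6233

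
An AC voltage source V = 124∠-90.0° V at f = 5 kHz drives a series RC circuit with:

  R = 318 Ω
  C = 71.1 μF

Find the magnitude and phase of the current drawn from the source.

Step 1 — Angular frequency: ω = 2π·f = 2π·5000 = 3.142e+04 rad/s.
Step 2 — Component impedances:
  R: Z = R = 318 Ω
  C: Z = 1/(jωC) = -j/(ω·C) = 0 - j0.4477 Ω
Step 3 — Series combination: Z_total = R + C = 318 - j0.4477 Ω = 318∠-0.1° Ω.
Step 4 — Source phasor: V = 124∠-90.0° V = 0 - j124 V.
Step 5 — Ohm's law: I = V / Z_total = (0 - j124) / (318 - j0.4477) = 0.000549 - j0.3899 A.
Step 6 — Convert to polar: |I| = 0.3899 A, ∠I = -89.9°.

I = 0.3899∠-89.9° A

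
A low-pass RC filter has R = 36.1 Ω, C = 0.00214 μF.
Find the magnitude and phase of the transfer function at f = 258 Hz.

Step 1 — Angular frequency: ω = 2π·258 = 1621 rad/s.
Step 2 — Transfer function: H(jω) = 1/(1 + jωRC).
Step 3 — Denominator: 1 + jωRC = 1 + j·1621·36.1·2.14e-09 = 1 + j0.0001252.
Step 4 — H = 1 - j0.0001252.
Step 5 — Magnitude: |H| = 1 (-0.0 dB); phase: φ = -0.0°.

|H| = 1 (-0.0 dB), φ = -0.0°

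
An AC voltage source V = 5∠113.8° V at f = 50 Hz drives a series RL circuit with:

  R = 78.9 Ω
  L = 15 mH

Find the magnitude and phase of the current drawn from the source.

Step 1 — Angular frequency: ω = 2π·f = 2π·50 = 314.2 rad/s.
Step 2 — Component impedances:
  R: Z = R = 78.9 Ω
  L: Z = jωL = j·314.2·0.015 = 0 + j4.712 Ω
Step 3 — Series combination: Z_total = R + L = 78.9 + j4.712 Ω = 79.04∠3.4° Ω.
Step 4 — Source phasor: V = 5∠113.8° V = -2.018 + j4.575 V.
Step 5 — Ohm's law: I = V / Z_total = (-2.018 + j4.575) / (78.9 + j4.712) = -0.02203 + j0.0593 A.
Step 6 — Convert to polar: |I| = 0.06326 A, ∠I = 110.4°.

I = 0.06326∠110.4° A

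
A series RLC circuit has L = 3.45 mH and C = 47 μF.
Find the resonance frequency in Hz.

Step 1 — Resonance condition Im(Z)=0 gives ω₀ = 1/√(LC).
Step 2 — ω₀ = 1/√(0.00345·4.7e-05) = 2483 rad/s.
Step 3 — f₀ = ω₀/(2π) = 395.2 Hz.

f₀ = 395.2 Hz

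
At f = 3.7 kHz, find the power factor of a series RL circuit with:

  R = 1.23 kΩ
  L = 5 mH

Step 1 — Angular frequency: ω = 2π·f = 2π·3700 = 2.325e+04 rad/s.
Step 2 — Component impedances:
  R: Z = R = 1230 Ω
  L: Z = jωL = j·2.325e+04·0.005 = 0 + j116.2 Ω
Step 3 — Series combination: Z_total = R + L = 1230 + j116.2 Ω = 1235∠5.4° Ω.
Step 4 — Power factor: PF = cos(φ) = Re(Z)/|Z| = 1230/1235.48 = 0.9956.
Step 5 — Type: Im(Z) = 116.2 ⇒ lagging (phase φ = 5.4°).

PF = 0.9956 (lagging, φ = 5.4°)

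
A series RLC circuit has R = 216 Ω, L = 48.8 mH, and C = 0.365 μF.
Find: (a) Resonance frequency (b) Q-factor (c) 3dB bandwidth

Step 1 — Resonance condition Im(Z)=0 gives ω₀ = 1/√(LC).
Step 2 — ω₀ = 1/√(0.0488·3.65e-07) = 7493 rad/s.
Step 3 — f₀ = ω₀/(2π) = 1193 Hz.
Step 4 — Series Q: Q = ω₀L/R = 7493·0.0488/216 = 1.693.
Step 5 — 3dB bandwidth: Δω = ω₀/Q = 4426 rad/s; BW = Δω/(2π) = 704.5 Hz.

(a) f₀ = 1193 Hz  (b) Q = 1.693  (c) BW = 704.5 Hz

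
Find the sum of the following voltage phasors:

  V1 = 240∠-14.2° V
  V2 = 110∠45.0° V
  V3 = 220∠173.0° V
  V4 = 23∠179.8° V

Step 1 — Convert each phasor to rectangular form:
  V1 = 240·(cos(-14.2°) + j·sin(-14.2°)) = 232.7 - j58.87 V
  V2 = 110·(cos(45.0°) + j·sin(45.0°)) = 77.78 + j77.78 V
  V3 = 220·(cos(173.0°) + j·sin(173.0°)) = -218.4 + j26.81 V
  V4 = 23·(cos(179.8°) + j·sin(179.8°)) = -23 + j0.08028 V
Step 2 — Sum components: V_total = 69.09 + j45.8 V.
Step 3 — Convert to polar: |V_total| = 82.89 V, ∠V_total = 33.5°.

V_total = 82.89∠33.5° V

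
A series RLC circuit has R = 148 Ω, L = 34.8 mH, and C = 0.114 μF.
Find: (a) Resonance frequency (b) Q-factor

Step 1 — Resonance condition Im(Z)=0 gives ω₀ = 1/√(LC).
Step 2 — ω₀ = 1/√(0.0348·1.14e-07) = 1.588e+04 rad/s.
Step 3 — f₀ = ω₀/(2π) = 2527 Hz.
Step 4 — Series Q: Q = ω₀L/R = 1.588e+04·0.0348/148 = 3.733.

(a) f₀ = 2527 Hz  (b) Q = 3.733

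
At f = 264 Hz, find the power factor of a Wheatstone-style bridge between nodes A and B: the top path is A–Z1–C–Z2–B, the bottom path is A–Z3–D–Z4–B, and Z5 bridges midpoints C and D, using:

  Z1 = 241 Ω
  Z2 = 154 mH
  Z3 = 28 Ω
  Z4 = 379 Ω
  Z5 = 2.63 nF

Step 1 — Angular frequency: ω = 2π·f = 2π·264 = 1659 rad/s.
Step 2 — Component impedances:
  Z1: Z = R = 241 Ω
  Z2: Z = jωL = j·1659·0.154 = 0 + j255.4 Ω
  Z3: Z = R = 28 Ω
  Z4: Z = R = 379 Ω
  Z5: Z = 1/(jωC) = -j/(ω·C) = 0 - j2.292e+05 Ω
Step 3 — Bridge requires nodal analysis (the Z5 bridge couples midpoints C and D, so the two paths cannot be reduced to a simple series/parallel combination). Setting node B to ground and injecting 1 A at node A, the 3-node admittance system at A, C, D solves to V_A = Z_AB = 185.7 + j87.17 Ω = 205.1∠25.1° Ω.
Step 4 — Power factor: PF = cos(φ) = Re(Z)/|Z| = 185.69/205.14 = 0.9052.
Step 5 — Type: Im(Z) = 87.17 ⇒ lagging (phase φ = 25.1°).

PF = 0.9052 (lagging, φ = 25.1°)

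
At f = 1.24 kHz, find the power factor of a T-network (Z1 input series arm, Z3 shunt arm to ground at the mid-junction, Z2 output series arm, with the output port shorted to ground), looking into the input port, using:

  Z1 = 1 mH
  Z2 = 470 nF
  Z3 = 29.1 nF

Step 1 — Angular frequency: ω = 2π·f = 2π·1240 = 7791 rad/s.
Step 2 — Component impedances:
  Z1: Z = jωL = j·7791·0.001 = 0 + j7.791 Ω
  Z2: Z = 1/(jωC) = -j/(ω·C) = 0 - j273.1 Ω
  Z3: Z = 1/(jωC) = -j/(ω·C) = 0 - j4411 Ω
Step 3 — With the output port shorted to ground, the output series arm Z2 runs from the junction to ground; the shunt arm Z3 also runs from the junction to ground. They appear in parallel: Z3 || Z2 = 0 - j257.2 Ω.
Step 4 — Series with input arm Z1: Z_in = Z1 + (Z3 || Z2) = 0 - j249.4 Ω = 249.4∠-90.0° Ω.
Step 5 — Power factor: PF = cos(φ) = Re(Z)/|Z| = 0/249.4 = 0.
Step 6 — Type: Im(Z) = -249.4 ⇒ leading (phase φ = -90.0°).

PF = 0 (leading, φ = -90.0°)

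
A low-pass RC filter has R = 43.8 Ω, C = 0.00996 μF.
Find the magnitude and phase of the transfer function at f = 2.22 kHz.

Step 1 — Angular frequency: ω = 2π·2220 = 1.395e+04 rad/s.
Step 2 — Transfer function: H(jω) = 1/(1 + jωRC).
Step 3 — Denominator: 1 + jωRC = 1 + j·1.395e+04·43.8·9.96e-09 = 1 + j0.006085.
Step 4 — H = 1 - j0.006085.
Step 5 — Magnitude: |H| = 1 (-0.0 dB); phase: φ = -0.3°.

|H| = 1 (-0.0 dB), φ = -0.3°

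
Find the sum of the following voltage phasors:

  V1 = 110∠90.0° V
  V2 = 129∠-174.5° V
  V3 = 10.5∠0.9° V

Step 1 — Convert each phasor to rectangular form:
  V1 = 110·(cos(90.0°) + j·sin(90.0°)) = 0 + j110 V
  V2 = 129·(cos(-174.5°) + j·sin(-174.5°)) = -128.4 - j12.36 V
  V3 = 10.5·(cos(0.9°) + j·sin(0.9°)) = 10.5 + j0.1649 V
Step 2 — Sum components: V_total = -117.9 + j97.8 V.
Step 3 — Convert to polar: |V_total| = 153.2 V, ∠V_total = 140.3°.

V_total = 153.2∠140.3° V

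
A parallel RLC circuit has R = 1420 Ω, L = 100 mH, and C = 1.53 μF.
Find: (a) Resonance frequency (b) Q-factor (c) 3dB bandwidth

Step 1 — Resonance: ω₀ = 1/√(LC) = 1/√(0.1·1.53e-06) = 2557 rad/s.
Step 2 — f₀ = ω₀/(2π) = 406.9 Hz.
Step 3 — Parallel Q: Q = R/(ω₀L) = 1420/(2557·0.1) = 5.554.
Step 4 — Bandwidth: Δω = ω₀/Q = 460.3 rad/s; BW = Δω/(2π) = 73.26 Hz.

(a) f₀ = 406.9 Hz  (b) Q = 5.554  (c) BW = 73.26 Hz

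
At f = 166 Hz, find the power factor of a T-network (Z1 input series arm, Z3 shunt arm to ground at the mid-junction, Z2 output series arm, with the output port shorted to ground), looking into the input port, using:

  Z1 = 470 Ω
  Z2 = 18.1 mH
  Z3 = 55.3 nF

Step 1 — Angular frequency: ω = 2π·f = 2π·166 = 1043 rad/s.
Step 2 — Component impedances:
  Z1: Z = R = 470 Ω
  Z2: Z = jωL = j·1043·0.0181 = 0 + j18.88 Ω
  Z3: Z = 1/(jωC) = -j/(ω·C) = 0 - j1.734e+04 Ω
Step 3 — With the output port shorted to ground, the output series arm Z2 runs from the junction to ground; the shunt arm Z3 also runs from the junction to ground. They appear in parallel: Z3 || Z2 = 0 + j18.9 Ω.
Step 4 — Series with input arm Z1: Z_in = Z1 + (Z3 || Z2) = 470 + j18.9 Ω = 470.4∠2.3° Ω.
Step 5 — Power factor: PF = cos(φ) = Re(Z)/|Z| = 470/470.38 = 0.9992.
Step 6 — Type: Im(Z) = 18.9 ⇒ lagging (phase φ = 2.3°).

PF = 0.9992 (lagging, φ = 2.3°)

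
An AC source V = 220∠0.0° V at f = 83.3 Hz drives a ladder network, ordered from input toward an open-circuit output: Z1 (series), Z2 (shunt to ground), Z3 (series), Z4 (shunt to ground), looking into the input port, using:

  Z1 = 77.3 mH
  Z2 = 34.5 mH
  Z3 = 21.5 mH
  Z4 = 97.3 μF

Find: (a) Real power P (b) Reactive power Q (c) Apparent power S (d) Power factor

Step 1 — Angular frequency: ω = 2π·f = 2π·83.3 = 523.4 rad/s.
Step 2 — Component impedances:
  Z1: Z = jωL = j·523.4·0.0773 = 0 + j40.46 Ω
  Z2: Z = jωL = j·523.4·0.0345 = 0 + j18.06 Ω
  Z3: Z = jωL = j·523.4·0.0215 = 0 + j11.25 Ω
  Z4: Z = 1/(jωC) = -j/(ω·C) = 0 - j19.64 Ω
Step 3 — Ladder network (open output): work backward from the far end, alternating series and parallel combinations. Z_in = 0 + j24.81 Ω = 24.81∠90.0° Ω.
Step 4 — Source phasor: V = 220∠0.0° V = 220 V.
Step 5 — Current: I = V / Z = 0 - j8.868 A = 8.868∠-90.0° A.
Step 6 — Complex power: S = V·I* = 0 + j1951 VA.
Step 7 — Real power: P = Re(S) = 0 W.
Step 8 — Reactive power: Q = Im(S) = 1951 VAR.
Step 9 — Apparent power: |S| = 1951 VA.
Step 10 — Power factor: PF = P/|S| = 0 (lagging).

(a) P = 0 W  (b) Q = 1951 VAR  (c) S = 1951 VA  (d) PF = 0 (lagging)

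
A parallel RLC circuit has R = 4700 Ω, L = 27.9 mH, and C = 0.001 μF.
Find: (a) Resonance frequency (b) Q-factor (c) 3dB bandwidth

Step 1 — Resonance: ω₀ = 1/√(LC) = 1/√(0.0279·1e-09) = 1.893e+05 rad/s.
Step 2 — f₀ = ω₀/(2π) = 3.013e+04 Hz.
Step 3 — Parallel Q: Q = R/(ω₀L) = 4700/(1.893e+05·0.0279) = 0.8898.
Step 4 — Bandwidth: Δω = ω₀/Q = 2.128e+05 rad/s; BW = Δω/(2π) = 3.386e+04 Hz.

(a) f₀ = 3.013e+04 Hz  (b) Q = 0.8898  (c) BW = 3.386e+04 Hz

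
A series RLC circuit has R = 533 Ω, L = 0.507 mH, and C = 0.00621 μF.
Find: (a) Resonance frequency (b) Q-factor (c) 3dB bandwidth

Step 1 — Resonance: ω₀ = 1/√(LC) = 1/√(0.000507·6.21e-09) = 5.636e+05 rad/s.
Step 2 — f₀ = ω₀/(2π) = 8.97e+04 Hz.
Step 3 — Series Q: Q = ω₀L/R = 5.636e+05·0.000507/533 = 0.5361.
Step 4 — Bandwidth: Δω = ω₀/Q = 1.051e+06 rad/s; BW = Δω/(2π) = 1.673e+05 Hz.

(a) f₀ = 8.97e+04 Hz  (b) Q = 0.5361  (c) BW = 1.673e+05 Hz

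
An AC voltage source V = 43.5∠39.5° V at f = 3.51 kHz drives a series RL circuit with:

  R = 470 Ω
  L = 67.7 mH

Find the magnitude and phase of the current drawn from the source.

Step 1 — Angular frequency: ω = 2π·f = 2π·3510 = 2.205e+04 rad/s.
Step 2 — Component impedances:
  R: Z = R = 470 Ω
  L: Z = jωL = j·2.205e+04·0.0677 = 0 + j1493 Ω
Step 3 — Series combination: Z_total = R + L = 470 + j1493 Ω = 1565∠72.5° Ω.
Step 4 — Source phasor: V = 43.5∠39.5° V = 33.57 + j27.67 V.
Step 5 — Ohm's law: I = V / Z_total = (33.57 + j27.67) / (470 + j1493) = 0.0233 - j0.01515 A.
Step 6 — Convert to polar: |I| = 0.02779 A, ∠I = -33.0°.

I = 0.02779∠-33.0° A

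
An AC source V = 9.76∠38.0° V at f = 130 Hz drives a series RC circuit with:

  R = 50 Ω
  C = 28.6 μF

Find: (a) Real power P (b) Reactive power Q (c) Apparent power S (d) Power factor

Step 1 — Angular frequency: ω = 2π·f = 2π·130 = 816.8 rad/s.
Step 2 — Component impedances:
  R: Z = R = 50 Ω
  C: Z = 1/(jωC) = -j/(ω·C) = 0 - j42.81 Ω
Step 3 — Series combination: Z_total = R + C = 50 - j42.81 Ω = 65.82∠-40.6° Ω.
Step 4 — Source phasor: V = 9.76∠38.0° V = 7.691 + j6.009 V.
Step 5 — Current: I = V / Z = 0.02939 + j0.1453 A = 0.1483∠78.6° A.
Step 6 — Complex power: S = V·I* = 1.099 - j0.9412 VA.
Step 7 — Real power: P = Re(S) = 1.099 W.
Step 8 — Reactive power: Q = Im(S) = -0.9412 VAR.
Step 9 — Apparent power: |S| = 1.447 VA.
Step 10 — Power factor: PF = P/|S| = 0.7596 (leading).

(a) P = 1.099 W  (b) Q = -0.9412 VAR  (c) S = 1.447 VA  (d) PF = 0.7596 (leading)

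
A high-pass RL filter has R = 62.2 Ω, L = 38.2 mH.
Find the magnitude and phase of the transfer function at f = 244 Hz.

Step 1 — Angular frequency: ω = 2π·244 = 1533 rad/s.
Step 2 — Transfer function: H(jω) = jωL/(R + jωL).
Step 3 — Numerator jωL = j·58.56; denominator R + jωL = 62.2 + j58.56.
Step 4 — H = 0.4699 + j0.4991.
Step 5 — Magnitude: |H| = 0.6855 (-3.3 dB); phase: φ = 46.7°.

|H| = 0.6855 (-3.3 dB), φ = 46.7°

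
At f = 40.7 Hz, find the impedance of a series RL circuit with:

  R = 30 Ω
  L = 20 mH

Step 1 — Angular frequency: ω = 2π·f = 2π·40.7 = 255.7 rad/s.
Step 2 — Component impedances:
  R: Z = R = 30 Ω
  L: Z = jωL = j·255.7·0.02 = 0 + j5.115 Ω
Step 3 — Series combination: Z_total = R + L = 30 + j5.115 Ω = 30.43∠9.7° Ω.

Z = 30 + j5.115 Ω = 30.43∠9.7° Ω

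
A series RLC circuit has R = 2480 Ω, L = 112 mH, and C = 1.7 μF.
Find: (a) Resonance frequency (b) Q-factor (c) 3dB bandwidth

Step 1 — Resonance condition Im(Z)=0 gives ω₀ = 1/√(LC).
Step 2 — ω₀ = 1/√(0.112·1.7e-06) = 2292 rad/s.
Step 3 — f₀ = ω₀/(2π) = 364.7 Hz.
Step 4 — Series Q: Q = ω₀L/R = 2292·0.112/2480 = 0.1035.
Step 5 — 3dB bandwidth: Δω = ω₀/Q = 2.214e+04 rad/s; BW = Δω/(2π) = 3524 Hz.

(a) f₀ = 364.7 Hz  (b) Q = 0.1035  (c) BW = 3524 Hz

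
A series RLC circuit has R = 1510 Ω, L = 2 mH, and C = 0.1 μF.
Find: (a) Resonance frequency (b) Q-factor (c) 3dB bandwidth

Step 1 — Resonance condition Im(Z)=0 gives ω₀ = 1/√(LC).
Step 2 — ω₀ = 1/√(0.002·1e-07) = 7.071e+04 rad/s.
Step 3 — f₀ = ω₀/(2π) = 1.125e+04 Hz.
Step 4 — Series Q: Q = ω₀L/R = 7.071e+04·0.002/1510 = 0.09366.
Step 5 — 3dB bandwidth: Δω = ω₀/Q = 7.55e+05 rad/s; BW = Δω/(2π) = 1.202e+05 Hz.

(a) f₀ = 1.125e+04 Hz  (b) Q = 0.09366  (c) BW = 1.202e+05 Hz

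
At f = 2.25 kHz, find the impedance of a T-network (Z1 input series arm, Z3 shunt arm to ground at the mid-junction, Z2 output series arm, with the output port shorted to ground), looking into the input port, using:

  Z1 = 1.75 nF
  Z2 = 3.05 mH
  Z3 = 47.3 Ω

Step 1 — Angular frequency: ω = 2π·f = 2π·2250 = 1.414e+04 rad/s.
Step 2 — Component impedances:
  Z1: Z = 1/(jωC) = -j/(ω·C) = 0 - j4.042e+04 Ω
  Z2: Z = jωL = j·1.414e+04·0.00305 = 0 + j43.12 Ω
  Z3: Z = R = 47.3 Ω
Step 3 — With the output port shorted to ground, the output series arm Z2 runs from the junction to ground; the shunt arm Z3 also runs from the junction to ground. They appear in parallel: Z3 || Z2 = 21.47 + j23.55 Ω.
Step 4 — Series with input arm Z1: Z_in = Z1 + (Z3 || Z2) = 21.47 - j4.04e+04 Ω = 4.04e+04∠-90.0° Ω.

Z = 21.47 - j4.04e+04 Ω = 4.04e+04∠-90.0° Ω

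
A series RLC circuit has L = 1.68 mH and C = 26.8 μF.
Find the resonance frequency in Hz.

Step 1 — Resonance condition Im(Z)=0 gives ω₀ = 1/√(LC).
Step 2 — ω₀ = 1/√(0.00168·2.68e-05) = 4713 rad/s.
Step 3 — f₀ = ω₀/(2π) = 750.1 Hz.

f₀ = 750.1 Hz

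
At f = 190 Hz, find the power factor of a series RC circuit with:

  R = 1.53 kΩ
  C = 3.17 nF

Step 1 — Angular frequency: ω = 2π·f = 2π·190 = 1194 rad/s.
Step 2 — Component impedances:
  R: Z = R = 1530 Ω
  C: Z = 1/(jωC) = -j/(ω·C) = 0 - j2.642e+05 Ω
Step 3 — Series combination: Z_total = R + C = 1530 - j2.642e+05 Ω = 2.642e+05∠-89.7° Ω.
Step 4 — Power factor: PF = cos(φ) = Re(Z)/|Z| = 1530/2.6425e+05 = 0.00579.
Step 5 — Type: Im(Z) = -2.642e+05 ⇒ leading (phase φ = -89.7°).

PF = 0.00579 (leading, φ = -89.7°)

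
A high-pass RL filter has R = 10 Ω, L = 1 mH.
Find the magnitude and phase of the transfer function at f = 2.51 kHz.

Step 1 — Angular frequency: ω = 2π·2510 = 1.577e+04 rad/s.
Step 2 — Transfer function: H(jω) = jωL/(R + jωL).
Step 3 — Numerator jωL = j·15.77; denominator R + jωL = 10 + j15.77.
Step 4 — H = 0.7132 + j0.4523.
Step 5 — Magnitude: |H| = 0.8445 (-1.5 dB); phase: φ = 32.4°.

|H| = 0.8445 (-1.5 dB), φ = 32.4°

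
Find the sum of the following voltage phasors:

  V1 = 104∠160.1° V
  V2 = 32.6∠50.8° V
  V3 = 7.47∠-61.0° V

Step 1 — Convert each phasor to rectangular form:
  V1 = 104·(cos(160.1°) + j·sin(160.1°)) = -97.79 + j35.4 V
  V2 = 32.6·(cos(50.8°) + j·sin(50.8°)) = 20.6 + j25.26 V
  V3 = 7.47·(cos(-61.0°) + j·sin(-61.0°)) = 3.622 - j6.533 V
Step 2 — Sum components: V_total = -73.56 + j54.13 V.
Step 3 — Convert to polar: |V_total| = 91.33 V, ∠V_total = 143.7°.

V_total = 91.33∠143.7° V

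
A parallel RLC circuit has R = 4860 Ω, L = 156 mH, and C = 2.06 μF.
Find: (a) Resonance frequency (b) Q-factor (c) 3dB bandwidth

Step 1 — Resonance: ω₀ = 1/√(LC) = 1/√(0.156·2.06e-06) = 1764 rad/s.
Step 2 — f₀ = ω₀/(2π) = 280.8 Hz.
Step 3 — Parallel Q: Q = R/(ω₀L) = 4860/(1764·0.156) = 17.66.
Step 4 — Bandwidth: Δω = ω₀/Q = 99.88 rad/s; BW = Δω/(2π) = 15.9 Hz.

(a) f₀ = 280.8 Hz  (b) Q = 17.66  (c) BW = 15.9 Hz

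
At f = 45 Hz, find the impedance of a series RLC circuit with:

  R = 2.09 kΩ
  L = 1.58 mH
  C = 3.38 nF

Step 1 — Angular frequency: ω = 2π·f = 2π·45 = 282.7 rad/s.
Step 2 — Component impedances:
  R: Z = R = 2090 Ω
  L: Z = jωL = j·282.7·0.00158 = 0 + j0.4467 Ω
  C: Z = 1/(jωC) = -j/(ω·C) = 0 - j1.046e+06 Ω
Step 3 — Series combination: Z_total = R + L + C = 2090 - j1.046e+06 Ω = 1.046e+06∠-89.9° Ω.

Z = 2090 - j1.046e+06 Ω = 1.046e+06∠-89.9° Ω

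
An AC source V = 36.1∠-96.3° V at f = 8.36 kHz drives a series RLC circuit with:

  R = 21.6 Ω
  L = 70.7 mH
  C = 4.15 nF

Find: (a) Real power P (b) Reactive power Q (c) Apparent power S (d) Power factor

Step 1 — Angular frequency: ω = 2π·f = 2π·8360 = 5.253e+04 rad/s.
Step 2 — Component impedances:
  R: Z = R = 21.6 Ω
  L: Z = jωL = j·5.253e+04·0.0707 = 0 + j3714 Ω
  C: Z = 1/(jωC) = -j/(ω·C) = 0 - j4587 Ω
Step 3 — Series combination: Z_total = R + L + C = 21.6 - j873.7 Ω = 874∠-88.6° Ω.
Step 4 — Source phasor: V = 36.1∠-96.3° V = -3.961 - j35.88 V.
Step 5 — Current: I = V / Z = 0.04093 - j0.005546 A = 0.04131∠-7.7° A.
Step 6 — Complex power: S = V·I* = 0.03685 - j1.491 VA.
Step 7 — Real power: P = Re(S) = 0.03685 W.
Step 8 — Reactive power: Q = Im(S) = -1.491 VAR.
Step 9 — Apparent power: |S| = 1.491 VA.
Step 10 — Power factor: PF = P/|S| = 0.02471 (leading).

(a) P = 0.03685 W  (b) Q = -1.491 VAR  (c) S = 1.491 VA  (d) PF = 0.02471 (leading)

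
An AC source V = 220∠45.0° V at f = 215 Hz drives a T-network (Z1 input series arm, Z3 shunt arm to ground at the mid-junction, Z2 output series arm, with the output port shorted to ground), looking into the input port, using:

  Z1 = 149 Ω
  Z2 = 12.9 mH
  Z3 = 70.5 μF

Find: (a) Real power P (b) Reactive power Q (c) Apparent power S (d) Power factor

Step 1 — Angular frequency: ω = 2π·f = 2π·215 = 1351 rad/s.
Step 2 — Component impedances:
  Z1: Z = R = 149 Ω
  Z2: Z = jωL = j·1351·0.0129 = 0 + j17.43 Ω
  Z3: Z = 1/(jωC) = -j/(ω·C) = 0 - j10.5 Ω
Step 3 — With the output port shorted to ground, the output series arm Z2 runs from the junction to ground; the shunt arm Z3 also runs from the junction to ground. They appear in parallel: Z3 || Z2 = 0 - j26.42 Ω.
Step 4 — Series with input arm Z1: Z_in = Z1 + (Z3 || Z2) = 149 - j26.42 Ω = 151.3∠-10.1° Ω.
Step 5 — Source phasor: V = 220∠45.0° V = 155.6 + j155.6 V.
Step 6 — Current: I = V / Z = 0.8328 + j1.192 A = 1.454∠55.1° A.
Step 7 — Complex power: S = V·I* = 314.9 - j55.84 VA.
Step 8 — Real power: P = Re(S) = 314.9 W.
Step 9 — Reactive power: Q = Im(S) = -55.84 VAR.
Step 10 — Apparent power: |S| = 319.8 VA.
Step 11 — Power factor: PF = P/|S| = 0.9846 (leading).

(a) P = 314.9 W  (b) Q = -55.84 VAR  (c) S = 319.8 VA  (d) PF = 0.9846 (leading)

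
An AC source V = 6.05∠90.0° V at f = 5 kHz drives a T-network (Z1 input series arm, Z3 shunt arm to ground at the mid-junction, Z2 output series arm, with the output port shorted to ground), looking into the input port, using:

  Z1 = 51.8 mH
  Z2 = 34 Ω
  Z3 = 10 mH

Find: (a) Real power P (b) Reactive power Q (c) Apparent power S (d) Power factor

Step 1 — Angular frequency: ω = 2π·f = 2π·5000 = 3.142e+04 rad/s.
Step 2 — Component impedances:
  Z1: Z = jωL = j·3.142e+04·0.0518 = 0 + j1627 Ω
  Z2: Z = R = 34 Ω
  Z3: Z = jωL = j·3.142e+04·0.01 = 0 + j314.2 Ω
Step 3 — With the output port shorted to ground, the output series arm Z2 runs from the junction to ground; the shunt arm Z3 also runs from the junction to ground. They appear in parallel: Z3 || Z2 = 33.61 + j3.637 Ω.
Step 4 — Series with input arm Z1: Z_in = Z1 + (Z3 || Z2) = 33.61 + j1631 Ω = 1631∠88.8° Ω.
Step 5 — Source phasor: V = 6.05∠90.0° V = 0 + j6.05 V.
Step 6 — Current: I = V / Z = 0.003708 + j7.64e-05 A = 0.003709∠1.2° A.
Step 7 — Complex power: S = V·I* = 0.0004622 + j0.02243 VA.
Step 8 — Real power: P = Re(S) = 0.0004622 W.
Step 9 — Reactive power: Q = Im(S) = 0.02243 VAR.
Step 10 — Apparent power: |S| = 0.02244 VA.
Step 11 — Power factor: PF = P/|S| = 0.0206 (lagging).

(a) P = 0.0004622 W  (b) Q = 0.02243 VAR  (c) S = 0.02244 VA  (d) PF = 0.0206 (lagging)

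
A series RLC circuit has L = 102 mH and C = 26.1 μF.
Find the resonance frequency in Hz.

Step 1 — Resonance condition Im(Z)=0 gives ω₀ = 1/√(LC).
Step 2 — ω₀ = 1/√(0.102·2.61e-05) = 612.9 rad/s.
Step 3 — f₀ = ω₀/(2π) = 97.54 Hz.

f₀ = 97.54 Hz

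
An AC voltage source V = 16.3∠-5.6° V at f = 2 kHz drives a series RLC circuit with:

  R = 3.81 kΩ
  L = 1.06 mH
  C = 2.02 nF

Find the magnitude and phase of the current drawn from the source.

Step 1 — Angular frequency: ω = 2π·f = 2π·2000 = 1.257e+04 rad/s.
Step 2 — Component impedances:
  R: Z = R = 3810 Ω
  L: Z = jωL = j·1.257e+04·0.00106 = 0 + j13.32 Ω
  C: Z = 1/(jωC) = -j/(ω·C) = 0 - j3.939e+04 Ω
Step 3 — Series combination: Z_total = R + L + C = 3810 - j3.938e+04 Ω = 3.957e+04∠-84.5° Ω.
Step 4 — Source phasor: V = 16.3∠-5.6° V = 16.22 - j1.591 V.
Step 5 — Ohm's law: I = V / Z_total = (16.22 - j1.591) / (3810 - j3.938e+04) = 7.95e-05 + j0.0004042 A.
Step 6 — Convert to polar: |I| = 0.000412 A, ∠I = 78.9°.

I = 0.000412∠78.9° A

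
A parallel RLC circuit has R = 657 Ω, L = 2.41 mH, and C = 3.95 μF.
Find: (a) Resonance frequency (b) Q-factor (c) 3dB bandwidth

Step 1 — Resonance: ω₀ = 1/√(LC) = 1/√(0.00241·3.95e-06) = 1.025e+04 rad/s.
Step 2 — f₀ = ω₀/(2π) = 1631 Hz.
Step 3 — Parallel Q: Q = R/(ω₀L) = 657/(1.025e+04·0.00241) = 26.6.
Step 4 — Bandwidth: Δω = ω₀/Q = 385.3 rad/s; BW = Δω/(2π) = 61.33 Hz.

(a) f₀ = 1631 Hz  (b) Q = 26.6  (c) BW = 61.33 Hz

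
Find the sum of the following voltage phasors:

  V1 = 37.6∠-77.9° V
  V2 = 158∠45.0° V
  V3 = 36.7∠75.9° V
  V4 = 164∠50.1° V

Step 1 — Convert each phasor to rectangular form:
  V1 = 37.6·(cos(-77.9°) + j·sin(-77.9°)) = 7.882 - j36.76 V
  V2 = 158·(cos(45.0°) + j·sin(45.0°)) = 111.7 + j111.7 V
  V3 = 36.7·(cos(75.9°) + j·sin(75.9°)) = 8.941 + j35.59 V
  V4 = 164·(cos(50.1°) + j·sin(50.1°)) = 105.2 + j125.8 V
Step 2 — Sum components: V_total = 233.7 + j236.4 V.
Step 3 — Convert to polar: |V_total| = 332.4 V, ∠V_total = 45.3°.

V_total = 332.4∠45.3° V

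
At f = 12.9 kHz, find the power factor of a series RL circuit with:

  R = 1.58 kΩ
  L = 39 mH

Step 1 — Angular frequency: ω = 2π·f = 2π·1.29e+04 = 8.105e+04 rad/s.
Step 2 — Component impedances:
  R: Z = R = 1580 Ω
  L: Z = jωL = j·8.105e+04·0.039 = 0 + j3161 Ω
Step 3 — Series combination: Z_total = R + L = 1580 + j3161 Ω = 3534∠63.4° Ω.
Step 4 — Power factor: PF = cos(φ) = Re(Z)/|Z| = 1580/3534 = 0.4471.
Step 5 — Type: Im(Z) = 3161 ⇒ lagging (phase φ = 63.4°).

PF = 0.4471 (lagging, φ = 63.4°)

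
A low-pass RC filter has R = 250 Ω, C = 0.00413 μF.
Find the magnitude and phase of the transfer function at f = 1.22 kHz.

Step 1 — Angular frequency: ω = 2π·1220 = 7665 rad/s.
Step 2 — Transfer function: H(jω) = 1/(1 + jωRC).
Step 3 — Denominator: 1 + jωRC = 1 + j·7665·250·4.13e-09 = 1 + j0.007915.
Step 4 — H = 0.9999 - j0.007914.
Step 5 — Magnitude: |H| = 1 (-0.0 dB); phase: φ = -0.5°.

|H| = 1 (-0.0 dB), φ = -0.5°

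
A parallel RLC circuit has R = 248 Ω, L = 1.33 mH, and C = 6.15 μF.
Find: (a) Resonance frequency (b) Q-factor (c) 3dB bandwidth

Step 1 — Resonance: ω₀ = 1/√(LC) = 1/√(0.00133·6.15e-06) = 1.106e+04 rad/s.
Step 2 — f₀ = ω₀/(2π) = 1760 Hz.
Step 3 — Parallel Q: Q = R/(ω₀L) = 248/(1.106e+04·0.00133) = 16.86.
Step 4 — Bandwidth: Δω = ω₀/Q = 655.7 rad/s; BW = Δω/(2π) = 104.4 Hz.

(a) f₀ = 1760 Hz  (b) Q = 16.86  (c) BW = 104.4 Hz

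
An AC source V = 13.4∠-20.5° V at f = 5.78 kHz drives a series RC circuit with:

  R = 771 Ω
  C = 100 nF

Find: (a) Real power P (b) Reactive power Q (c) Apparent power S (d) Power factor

Step 1 — Angular frequency: ω = 2π·f = 2π·5780 = 3.632e+04 rad/s.
Step 2 — Component impedances:
  R: Z = R = 771 Ω
  C: Z = 1/(jωC) = -j/(ω·C) = 0 - j275.4 Ω
Step 3 — Series combination: Z_total = R + C = 771 - j275.4 Ω = 818.7∠-19.7° Ω.
Step 4 — Source phasor: V = 13.4∠-20.5° V = 12.55 - j4.693 V.
Step 5 — Current: I = V / Z = 0.01637 - j0.0002418 A = 0.01637∠-0.8° A.
Step 6 — Complex power: S = V·I* = 0.2065 - j0.07377 VA.
Step 7 — Real power: P = Re(S) = 0.2065 W.
Step 8 — Reactive power: Q = Im(S) = -0.07377 VAR.
Step 9 — Apparent power: |S| = 0.2193 VA.
Step 10 — Power factor: PF = P/|S| = 0.9417 (leading).

(a) P = 0.2065 W  (b) Q = -0.07377 VAR  (c) S = 0.2193 VA  (d) PF = 0.9417 (leading)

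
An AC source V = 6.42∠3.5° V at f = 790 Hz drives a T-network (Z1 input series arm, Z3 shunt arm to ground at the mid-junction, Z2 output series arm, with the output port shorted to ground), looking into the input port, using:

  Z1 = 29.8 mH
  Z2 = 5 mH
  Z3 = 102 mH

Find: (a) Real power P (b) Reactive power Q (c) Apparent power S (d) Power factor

Step 1 — Angular frequency: ω = 2π·f = 2π·790 = 4964 rad/s.
Step 2 — Component impedances:
  Z1: Z = jωL = j·4964·0.0298 = 0 + j147.9 Ω
  Z2: Z = jωL = j·4964·0.005 = 0 + j24.82 Ω
  Z3: Z = jωL = j·4964·0.102 = 0 + j506.3 Ω
Step 3 — With the output port shorted to ground, the output series arm Z2 runs from the junction to ground; the shunt arm Z3 also runs from the junction to ground. They appear in parallel: Z3 || Z2 = 0 + j23.66 Ω.
Step 4 — Series with input arm Z1: Z_in = Z1 + (Z3 || Z2) = 0 + j171.6 Ω = 171.6∠90.0° Ω.
Step 5 — Source phasor: V = 6.42∠3.5° V = 6.408 + j0.3919 V.
Step 6 — Current: I = V / Z = 0.002284 - j0.03735 A = 0.03742∠-86.5° A.
Step 7 — Complex power: S = V·I* = 0 + j0.2402 VA.
Step 8 — Real power: P = Re(S) = 0 W.
Step 9 — Reactive power: Q = Im(S) = 0.2402 VAR.
Step 10 — Apparent power: |S| = 0.2402 VA.
Step 11 — Power factor: PF = P/|S| = 0 (lagging).

(a) P = 0 W  (b) Q = 0.2402 VAR  (c) S = 0.2402 VA  (d) PF = 0 (lagging)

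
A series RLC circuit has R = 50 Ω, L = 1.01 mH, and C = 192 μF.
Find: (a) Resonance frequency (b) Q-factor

Step 1 — Resonance condition Im(Z)=0 gives ω₀ = 1/√(LC).
Step 2 — ω₀ = 1/√(0.00101·0.000192) = 2271 rad/s.
Step 3 — f₀ = ω₀/(2π) = 361.4 Hz.
Step 4 — Series Q: Q = ω₀L/R = 2271·0.00101/50 = 0.04587.

(a) f₀ = 361.4 Hz  (b) Q = 0.04587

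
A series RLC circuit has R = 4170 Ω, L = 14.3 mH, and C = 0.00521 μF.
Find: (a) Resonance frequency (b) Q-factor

Step 1 — Resonance condition Im(Z)=0 gives ω₀ = 1/√(LC).
Step 2 — ω₀ = 1/√(0.0143·5.21e-09) = 1.159e+05 rad/s.
Step 3 — f₀ = ω₀/(2π) = 1.844e+04 Hz.
Step 4 — Series Q: Q = ω₀L/R = 1.159e+05·0.0143/4170 = 0.3973.

(a) f₀ = 1.844e+04 Hz  (b) Q = 0.3973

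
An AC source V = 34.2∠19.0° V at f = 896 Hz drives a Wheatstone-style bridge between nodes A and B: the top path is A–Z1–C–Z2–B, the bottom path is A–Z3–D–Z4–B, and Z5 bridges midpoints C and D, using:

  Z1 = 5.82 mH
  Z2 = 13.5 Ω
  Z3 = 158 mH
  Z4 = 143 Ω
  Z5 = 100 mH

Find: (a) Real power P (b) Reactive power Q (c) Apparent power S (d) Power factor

Step 1 — Angular frequency: ω = 2π·f = 2π·896 = 5630 rad/s.
Step 2 — Component impedances:
  Z1: Z = jωL = j·5630·0.00582 = 0 + j32.77 Ω
  Z2: Z = R = 13.5 Ω
  Z3: Z = jωL = j·5630·0.158 = 0 + j889.5 Ω
  Z4: Z = R = 143 Ω
  Z5: Z = jωL = j·5630·0.1 = 0 + j563 Ω
Step 3 — Bridge requires nodal analysis (the Z5 bridge couples midpoints C and D, so the two paths cannot be reduced to a simple series/parallel combination). Setting node B to ground and injecting 1 A at node A, the 3-node admittance system at A, C, D solves to V_A = Z_AB = 12.67 + j31.75 Ω = 34.19∠68.2° Ω.
Step 4 — Source phasor: V = 34.2∠19.0° V = 32.34 + j11.13 V.
Step 5 — Current: I = V / Z = 0.6531 - j0.7578 A = 1∠-49.2° A.
Step 6 — Complex power: S = V·I* = 12.68 + j31.78 VA.
Step 7 — Real power: P = Re(S) = 12.68 W.
Step 8 — Reactive power: Q = Im(S) = 31.78 VAR.
Step 9 — Apparent power: |S| = 34.21 VA.
Step 10 — Power factor: PF = P/|S| = 0.3706 (lagging).

(a) P = 12.68 W  (b) Q = 31.78 VAR  (c) S = 34.21 VA  (d) PF = 0.3706 (lagging)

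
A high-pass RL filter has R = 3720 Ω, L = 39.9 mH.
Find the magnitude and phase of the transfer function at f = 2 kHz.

Step 1 — Angular frequency: ω = 2π·2000 = 1.257e+04 rad/s.
Step 2 — Transfer function: H(jω) = jωL/(R + jωL).
Step 3 — Numerator jωL = j·501.4; denominator R + jωL = 3720 + j501.4.
Step 4 — H = 0.01784 + j0.1324.
Step 5 — Magnitude: |H| = 0.1336 (-17.5 dB); phase: φ = 82.3°.

|H| = 0.1336 (-17.5 dB), φ = 82.3°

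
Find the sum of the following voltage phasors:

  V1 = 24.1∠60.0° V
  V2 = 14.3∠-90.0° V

Step 1 — Convert each phasor to rectangular form:
  V1 = 24.1·(cos(60.0°) + j·sin(60.0°)) = 12.05 + j20.87 V
  V2 = 14.3·(cos(-90.0°) + j·sin(-90.0°)) = 0 - j14.3 V
Step 2 — Sum components: V_total = 12.05 + j6.571 V.
Step 3 — Convert to polar: |V_total| = 13.73 V, ∠V_total = 28.6°.

V_total = 13.73∠28.6° V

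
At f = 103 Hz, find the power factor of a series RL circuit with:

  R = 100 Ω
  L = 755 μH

Step 1 — Angular frequency: ω = 2π·f = 2π·103 = 647.2 rad/s.
Step 2 — Component impedances:
  R: Z = R = 100 Ω
  L: Z = jωL = j·647.2·0.000755 = 0 + j0.4886 Ω
Step 3 — Series combination: Z_total = R + L = 100 + j0.4886 Ω = 100∠0.3° Ω.
Step 4 — Power factor: PF = cos(φ) = Re(Z)/|Z| = 100/100 = 1.
Step 5 — Type: Im(Z) = 0.4886 ⇒ lagging (phase φ = 0.3°).

PF = 1 (lagging, φ = 0.3°)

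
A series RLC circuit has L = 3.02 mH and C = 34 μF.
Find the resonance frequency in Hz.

Step 1 — Resonance condition Im(Z)=0 gives ω₀ = 1/√(LC).
Step 2 — ω₀ = 1/√(0.00302·3.4e-05) = 3121 rad/s.
Step 3 — f₀ = ω₀/(2π) = 496.7 Hz.

f₀ = 496.7 Hz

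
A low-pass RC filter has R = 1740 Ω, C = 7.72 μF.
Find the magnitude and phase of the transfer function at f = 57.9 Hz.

Step 1 — Angular frequency: ω = 2π·57.9 = 363.8 rad/s.
Step 2 — Transfer function: H(jω) = 1/(1 + jωRC).
Step 3 — Denominator: 1 + jωRC = 1 + j·363.8·1740·7.72e-06 = 1 + j4.887.
Step 4 — H = 0.04019 - j0.1964.
Step 5 — Magnitude: |H| = 0.2005 (-14.0 dB); phase: φ = -78.4°.

|H| = 0.2005 (-14.0 dB), φ = -78.4°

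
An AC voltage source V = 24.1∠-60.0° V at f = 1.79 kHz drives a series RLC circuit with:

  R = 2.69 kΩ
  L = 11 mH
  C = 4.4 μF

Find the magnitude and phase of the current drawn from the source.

Step 1 — Angular frequency: ω = 2π·f = 2π·1790 = 1.125e+04 rad/s.
Step 2 — Component impedances:
  R: Z = R = 2690 Ω
  L: Z = jωL = j·1.125e+04·0.011 = 0 + j123.7 Ω
  C: Z = 1/(jωC) = -j/(ω·C) = 0 - j20.21 Ω
Step 3 — Series combination: Z_total = R + L + C = 2690 + j103.5 Ω = 2692∠2.2° Ω.
Step 4 — Source phasor: V = 24.1∠-60.0° V = 12.05 - j20.87 V.
Step 5 — Ohm's law: I = V / Z_total = (12.05 - j20.87) / (2690 + j103.5) = 0.004175 - j0.007919 A.
Step 6 — Convert to polar: |I| = 0.008952 A, ∠I = -62.2°.

I = 0.008952∠-62.2° A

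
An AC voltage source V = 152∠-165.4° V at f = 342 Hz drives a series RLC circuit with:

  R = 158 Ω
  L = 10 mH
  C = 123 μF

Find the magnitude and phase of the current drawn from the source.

Step 1 — Angular frequency: ω = 2π·f = 2π·342 = 2149 rad/s.
Step 2 — Component impedances:
  R: Z = R = 158 Ω
  L: Z = jωL = j·2149·0.01 = 0 + j21.49 Ω
  C: Z = 1/(jωC) = -j/(ω·C) = 0 - j3.783 Ω
Step 3 — Series combination: Z_total = R + L + C = 158 + j17.71 Ω = 159∠6.4° Ω.
Step 4 — Source phasor: V = 152∠-165.4° V = -147.1 - j38.31 V.
Step 5 — Ohm's law: I = V / Z_total = (-147.1 - j38.31) / (158 + j17.71) = -0.9463 - j0.1365 A.
Step 6 — Convert to polar: |I| = 0.956 A, ∠I = -171.8°.

I = 0.956∠-171.8° A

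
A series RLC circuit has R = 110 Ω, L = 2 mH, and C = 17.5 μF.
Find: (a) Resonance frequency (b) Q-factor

Step 1 — Resonance condition Im(Z)=0 gives ω₀ = 1/√(LC).
Step 2 — ω₀ = 1/√(0.002·1.75e-05) = 5345 rad/s.
Step 3 — f₀ = ω₀/(2π) = 850.7 Hz.
Step 4 — Series Q: Q = ω₀L/R = 5345·0.002/110 = 0.09719.

(a) f₀ = 850.7 Hz  (b) Q = 0.09719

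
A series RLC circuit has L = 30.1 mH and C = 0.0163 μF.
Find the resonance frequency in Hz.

Step 1 — Resonance condition Im(Z)=0 gives ω₀ = 1/√(LC).
Step 2 — ω₀ = 1/√(0.0301·1.63e-08) = 4.515e+04 rad/s.
Step 3 — f₀ = ω₀/(2π) = 7185 Hz.

f₀ = 7185 Hz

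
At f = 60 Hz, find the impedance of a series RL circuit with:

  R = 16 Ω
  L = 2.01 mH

Step 1 — Angular frequency: ω = 2π·f = 2π·60 = 377 rad/s.
Step 2 — Component impedances:
  R: Z = R = 16 Ω
  L: Z = jωL = j·377·0.00201 = 0 + j0.7578 Ω
Step 3 — Series combination: Z_total = R + L = 16 + j0.7578 Ω = 16.02∠2.7° Ω.

Z = 16 + j0.7578 Ω = 16.02∠2.7° Ω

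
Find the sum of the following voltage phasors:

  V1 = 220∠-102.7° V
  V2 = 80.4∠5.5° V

Step 1 — Convert each phasor to rectangular form:
  V1 = 220·(cos(-102.7°) + j·sin(-102.7°)) = -48.37 - j214.6 V
  V2 = 80.4·(cos(5.5°) + j·sin(5.5°)) = 80.03 + j7.706 V
Step 2 — Sum components: V_total = 31.66 - j206.9 V.
Step 3 — Convert to polar: |V_total| = 209.3 V, ∠V_total = -81.3°.

V_total = 209.3∠-81.3° V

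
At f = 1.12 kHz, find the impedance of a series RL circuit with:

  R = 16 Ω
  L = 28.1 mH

Step 1 — Angular frequency: ω = 2π·f = 2π·1120 = 7037 rad/s.
Step 2 — Component impedances:
  R: Z = R = 16 Ω
  L: Z = jωL = j·7037·0.0281 = 0 + j197.7 Ω
Step 3 — Series combination: Z_total = R + L = 16 + j197.7 Ω = 198.4∠85.4° Ω.

Z = 16 + j197.7 Ω = 198.4∠85.4° Ω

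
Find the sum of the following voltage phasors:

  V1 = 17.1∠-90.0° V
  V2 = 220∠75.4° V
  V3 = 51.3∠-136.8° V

Step 1 — Convert each phasor to rectangular form:
  V1 = 17.1·(cos(-90.0°) + j·sin(-90.0°)) = 0 - j17.1 V
  V2 = 220·(cos(75.4°) + j·sin(75.4°)) = 55.46 + j212.9 V
  V3 = 51.3·(cos(-136.8°) + j·sin(-136.8°)) = -37.4 - j35.12 V
Step 2 — Sum components: V_total = 18.06 + j160.7 V.
Step 3 — Convert to polar: |V_total| = 161.7 V, ∠V_total = 83.6°.

V_total = 161.7∠83.6° V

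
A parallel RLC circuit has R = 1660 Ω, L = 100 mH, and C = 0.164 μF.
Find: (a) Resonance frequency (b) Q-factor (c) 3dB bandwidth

Step 1 — Resonance: ω₀ = 1/√(LC) = 1/√(0.1·1.64e-07) = 7809 rad/s.
Step 2 — f₀ = ω₀/(2π) = 1243 Hz.
Step 3 — Parallel Q: Q = R/(ω₀L) = 1660/(7809·0.1) = 2.126.
Step 4 — Bandwidth: Δω = ω₀/Q = 3673 rad/s; BW = Δω/(2π) = 584.6 Hz.

(a) f₀ = 1243 Hz  (b) Q = 2.126  (c) BW = 584.6 Hz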